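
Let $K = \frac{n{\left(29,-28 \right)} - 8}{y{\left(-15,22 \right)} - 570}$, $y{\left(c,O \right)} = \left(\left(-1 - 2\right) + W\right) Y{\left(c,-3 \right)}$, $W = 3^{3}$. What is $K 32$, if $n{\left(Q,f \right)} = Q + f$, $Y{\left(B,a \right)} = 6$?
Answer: $\frac{112}{213} \approx 0.52582$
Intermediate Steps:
$W = 27$
$y{\left(c,O \right)} = 144$ ($y{\left(c,O \right)} = \left(\left(-1 - 2\right) + 27\right) 6 = \left(-3 + 27\right) 6 = 24 \cdot 6 = 144$)
$K = \frac{7}{426}$ ($K = \frac{\left(29 - 28\right) - 8}{144 - 570} = \frac{1 - 8}{-426} = \left(-7\right) \left(- \frac{1}{426}\right) = \frac{7}{426} \approx 0.016432$)
$K 32 = \frac{7}{426} \cdot 32 = \frac{112}{213}$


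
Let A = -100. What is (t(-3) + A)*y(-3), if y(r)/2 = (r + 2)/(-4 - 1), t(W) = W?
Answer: -206/5 ≈ -41.200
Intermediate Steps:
y(r) = -4/5 - 2*r/5 (y(r) = 2*((r + 2)/(-4 - 1)) = 2*((2 + r)/(-5)) = 2*((2 + r)*(-1/5)) = 2*(-2/5 - r/5) = -4/5 - 2*r/5)
(t(-3) + A)*y(-3) = (-3 - 100)*(-4/5 - 2/5*(-3)) = -103*(-4/5 + 6/5) = -103*2/5 = -206/5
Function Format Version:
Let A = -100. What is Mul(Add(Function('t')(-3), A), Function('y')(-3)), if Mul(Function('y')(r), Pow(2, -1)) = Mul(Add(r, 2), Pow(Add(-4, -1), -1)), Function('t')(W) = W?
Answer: Rational(-206, 5) ≈ -41.200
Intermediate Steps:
Function('y')(r) = Add(Rational(-4, 5), Mul(Rational(-2, 5), r)) (Function('y')(r) = Mul(2, Mul(Add(r, 2), Pow(Add(-4, -1), -1))) = Mul(2, Mul(Add(2, r), Pow(-5, -1))) = Mul(2, Mul(Add(2, r), Rational(-1, 5))) = Mul(2, Add(Rational(-2, 5), Mul(Rational(-1, 5), r))) = Add(Rational(-4, 5), Mul(Rational(-2, 5), r)))
Mul(Add(Function('t')(-3), A), Function('y')(-3)) = Mul(Add(-3, -100), Add(Rational(-4, 5), Mul(Rational(-2, 5), -3))) = Mul(-103, Add(Rational(-4, 5), Rational(6, 5))) = Mul(-103, Rational(2, 5)) = Rational(-206, 5)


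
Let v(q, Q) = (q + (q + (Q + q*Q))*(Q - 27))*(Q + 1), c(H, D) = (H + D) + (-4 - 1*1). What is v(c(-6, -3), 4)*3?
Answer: 22560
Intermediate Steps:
c(H, D) = -5 + D + H (c(H, D) = (D + H) + (-4 - 1) = (D + H) - 5 = -5 + D + H)
v(q, Q) = (1 + Q)*(q + (-27 + Q)*(Q + q + Q*q)) (v(q, Q) = (q + (q + (Q + Q*q))*(-27 + Q))*(1 + Q) = (q + (Q + q + Q*q)*(-27 + Q))*(1 + Q) = (q + (-27 + Q)*(Q + q + Q*q))*(1 + Q) = (1 + Q)*(q + (-27 + Q)*(Q + q + Q*q)))
v(c(-6, -3), 4)*3 = (4³ - 27*4 - 26*(-5 - 3 - 6) - 26*4² + (-5 - 3 - 6)*4³ - 52*4*(-5 - 3 - 6) - 25*(-5 - 3 - 6)*4²)*3 = (64 - 108 - 26*(-14) - 26*16 - 14*64 - 52*4*(-14) - 25*(-14)*16)*3 = (64 - 108 + 364 - 416 - 896 + 2912 + 5600)*3 = 7520*3 = 22560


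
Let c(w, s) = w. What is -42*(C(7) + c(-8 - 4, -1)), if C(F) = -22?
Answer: 1428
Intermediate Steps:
-42*(C(7) + c(-8 - 4, -1)) = -42*(-22 + (-8 - 4)) = -42*(-22 - 12) = -42*(-34) = 1428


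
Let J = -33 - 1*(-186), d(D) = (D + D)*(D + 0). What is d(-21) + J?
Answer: 1035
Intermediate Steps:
d(D) = 2*D² (d(D) = (2*D)*D = 2*D²)
J = 153 (J = -33 + 186 = 153)
d(-21) + J = 2*(-21)² + 153 = 2*441 + 153 = 882 + 153 = 1035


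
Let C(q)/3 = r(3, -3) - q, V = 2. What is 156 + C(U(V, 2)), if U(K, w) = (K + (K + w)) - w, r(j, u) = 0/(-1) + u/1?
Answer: 135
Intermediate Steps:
r(j, u) = u (r(j, u) = 0*(-1) + u*1 = 0 + u = u)
U(K, w) = 2*K (U(K, w) = (w + 2*K) - w = 2*K)
C(q) = -9 - 3*q (C(q) = 3*(-3 - q) = -9 - 3*q)
156 + C(U(V, 2)) = 156 + (-9 - 6*2) = 156 + (-9 - 3*4) = 156 + (-9 - 12) = 156 - 21 = 135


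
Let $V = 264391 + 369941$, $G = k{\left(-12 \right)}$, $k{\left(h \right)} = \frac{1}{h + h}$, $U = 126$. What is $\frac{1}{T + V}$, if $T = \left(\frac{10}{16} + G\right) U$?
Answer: $\frac{2}{1268811} \approx 1.5763 \cdot 10^{-6}$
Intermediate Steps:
$k{\left(h \right)} = \frac{1}{2 h}$
$G = - \frac{1}{24}$ ($G = \frac{1}{2 \left(-12\right)} = \frac{1}{2} \left(- \frac{1}{12}\right) = - \frac{1}{24} \approx -0.041667$)
$V = 634332$
$T = \frac{147}{2}$ ($T = \left(\frac{10}{16} - \frac{1}{24}\right) 126 = \left(10 \cdot \frac{1}{16} - \frac{1}{24}\right) 126 = \left(\frac{5}{8} - \frac{1}{24}\right) 126 = \frac{7}{12} \cdot 126 = \frac{147}{2} \approx 73.5$)
$\frac{1}{T + V} = \frac{1}{\frac{147}{2} + 634332} = \frac{1}{\frac{1268811}{2}} = \frac{2}{1268811}$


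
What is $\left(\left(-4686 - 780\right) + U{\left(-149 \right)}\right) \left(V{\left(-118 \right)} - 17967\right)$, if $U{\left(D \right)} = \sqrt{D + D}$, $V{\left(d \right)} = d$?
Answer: $98852610 - 18085 i \sqrt{298} \approx 9.8853 \cdot 10^{7} - 3.122 \cdot 10^{5} i$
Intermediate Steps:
$U{\left(D \right)} = \sqrt{2} \sqrt{D}$ ($U{\left(D \right)} = \sqrt{2 D} = \sqrt{2} \sqrt{D}$)
$\left(\left(-4686 - 780\right) + U{\left(-149 \right)}\right) \left(V{\left(-118 \right)} - 17967\right) = \left(\left(-4686 - 780\right) + \sqrt{2} \sqrt{-149}\right) \left(-118 - 17967\right) = \left(-5466 + \sqrt{2} i \sqrt{149}\right) \left(-18085\right) = \left(-5466 + i \sqrt{298}\right) \left(-18085\right) = 98852610 - 18085 i \sqrt{298}$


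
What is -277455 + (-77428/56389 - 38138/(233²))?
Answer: -849380017270929/3061302421 ≈ -2.7746e+5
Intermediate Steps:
-277455 + (-77428/56389 - 38138/(233²)) = -277455 + (-77428*1/56389 - 38138/54289) = -277455 + (-77428/56389 - 38138*1/54289) = -277455 + (-77428/56389 - 38138/54289) = -277455 - 6354052374/3061302421 = -849380017270929/3061302421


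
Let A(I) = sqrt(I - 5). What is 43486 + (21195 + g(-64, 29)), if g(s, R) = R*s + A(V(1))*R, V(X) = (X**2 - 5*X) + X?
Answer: 62825 + 58*I*sqrt(2) ≈ 62825.0 + 82.024*I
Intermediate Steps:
V(X) = X**2 - 4*X
A(I) = sqrt(-5 + I)
g(s, R) = R*s + 2*I*R*sqrt(2) (g(s, R) = R*s + sqrt(-5 + 1*(-4 + 1))*R = R*s + sqrt(-5 + 1*(-3))*R = R*s + sqrt(-5 - 3)*R = R*s + sqrt(-8)*R = R*s + (2*I*sqrt(2))*R = R*s + 2*I*R*sqrt(2))
43486 + (21195 + g(-64, 29)) = 43486 + (21195 + 29*(-64 + 2*I*sqrt(2))) = 43486 + (21195 + (-1856 + 58*I*sqrt(2))) = 43486 + (19339 + 58*I*sqrt(2)) = 62825 + 58*I*sqrt(2)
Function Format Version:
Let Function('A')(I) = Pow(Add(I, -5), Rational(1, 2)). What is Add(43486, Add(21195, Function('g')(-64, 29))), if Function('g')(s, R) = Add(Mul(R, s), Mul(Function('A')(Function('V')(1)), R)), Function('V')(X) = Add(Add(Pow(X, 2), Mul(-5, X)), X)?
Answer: Add(62825, Mul(58, I, Pow(2, Rational(1, 2)))) ≈ Add(62825., Mul(82.024, I))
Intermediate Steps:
Function('V')(X) = Add(Pow(X, 2), Mul(-4, X))
Function('A')(I) = Pow(Add(-5, I), Rational(1, 2))
Function('g')(s, R) = Add(Mul(R, s), Mul(2, I, R, Pow(2, Rational(1, 2)))) (Function('g')(s, R) = Add(Mul(R, s), Mul(Pow(Add(-5, Mul(1, Add(-4, 1))), Rational(1, 2)), R)) = Add(Mul(R, s), Mul(Pow(Add(-5, Mul(1, -3)), Rational(1, 2)), R)) = Add(Mul(R, s), Mul(Pow(Add(-5, -3), Rational(1, 2)), R)) = Add(Mul(R, s), Mul(Pow(-8, Rational(1, 2)), R)) = Add(Mul(R, s), Mul(Mul(2, I, Pow(2, Rational(1, 2))), R)) = Add(Mul(R, s), Mul(2, I, R, Pow(2, Rational(1, 2)))))
Add(43486, Add(21195, Function('g')(-64, 29))) = Add(43486, Add(21195, Mul(29, Add(-64, Mul(2, I, Pow(2, Rational(1, 2))))))) = Add(43486, Add(21195, Add(-1856, Mul(58, I, Pow(2, Rational(1, 2)))))) = Add(43486, Add(19339, Mul(58, I, Pow(2, Rational(1, 2))))) = Add(62825, Mul(58, I, Pow(2, Rational(1, 2))))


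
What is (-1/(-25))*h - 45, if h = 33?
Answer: -1092/25 ≈ -43.680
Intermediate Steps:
(-1/(-25))*h - 45 = -1/(-25)*33 - 45 = -1*(-1/25)*33 - 45 = (1/25)*33 - 45 = 33/25 - 45 = -1092/25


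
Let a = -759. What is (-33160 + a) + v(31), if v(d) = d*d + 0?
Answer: -32958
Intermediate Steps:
v(d) = d² (v(d) = d² + 0 = d²)
(-33160 + a) + v(31) = (-33160 - 759) + 31² = -33919 + 961 = -32958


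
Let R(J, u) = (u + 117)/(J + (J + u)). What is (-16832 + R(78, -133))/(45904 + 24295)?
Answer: -387152/1614577 ≈ -0.23979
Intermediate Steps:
R(J, u) = (117 + u)/(u + 2*J)
(-16832 + R(78, -133))/(45904 + 24295) = (-16832 + (117 - 133)/(-133 + 2*78))/(45904 + 24295) = (-16832 - 16/(-133 + 156))/70199 = (-16832 - 16/23)*(1/70199) = -387152/23*1/70199 = -387152/1614577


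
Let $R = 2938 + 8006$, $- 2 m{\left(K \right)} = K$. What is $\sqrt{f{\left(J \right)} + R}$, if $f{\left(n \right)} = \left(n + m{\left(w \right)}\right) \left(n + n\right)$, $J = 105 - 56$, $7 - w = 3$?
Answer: $5 \sqrt{622} \approx 124.7$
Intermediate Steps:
$w = 4$ ($w = 7 - 3 = 4$)
$m{\left(K \right)} = - \frac{K}{2}$
$R = 10944$
$J = 49$
$f{\left(n \right)} = 2 n \left(-2 + n\right)$ ($f{\left(n \right)} = \left(n - 2\right) \left(n + n\right) = \left(n - 2\right) 2 n = \left(-2 + n\right) 2 n = 2 n \left(-2 + n\right)$)
$\sqrt{f{\left(J \right)} + R} = \sqrt{2 \cdot 49 \left(-2 + 49\right) + 10944} = \sqrt{2 \cdot 49 \cdot 47 + 10944} = \sqrt{4606 + 10944} = \sqrt{15550} = 5 \sqrt{622}$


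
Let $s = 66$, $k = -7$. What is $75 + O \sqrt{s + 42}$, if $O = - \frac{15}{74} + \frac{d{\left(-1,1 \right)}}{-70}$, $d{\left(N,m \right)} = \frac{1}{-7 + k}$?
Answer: $75 - \frac{21939 \sqrt{3}}{18130} \approx 72.904$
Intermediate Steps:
$d{\left(N,m \right)} = - \frac{1}{14}$ ($d{\left(N,m \right)} = \frac{1}{-7 - 7} = \frac{1}{-14} = - \frac{1}{14}$)
$O = - \frac{7313}{36260}$ ($O = - \frac{15}{74} - \frac{1}{14 \left(-70\right)} = \left(-15\right) \frac{1}{74} - - \frac{1}{980} = - \frac{15}{74} + \frac{1}{980} = - \frac{7313}{36260} \approx -0.20168$)
$75 + O \sqrt{s + 42} = 75 - \frac{7313 \sqrt{66 + 42}}{36260} = 75 - \frac{7313 \sqrt{108}}{36260} = 75 - \frac{7313 \cdot 6 \sqrt{3}}{36260} = 75 - \frac{21939 \sqrt{3}}{18130}$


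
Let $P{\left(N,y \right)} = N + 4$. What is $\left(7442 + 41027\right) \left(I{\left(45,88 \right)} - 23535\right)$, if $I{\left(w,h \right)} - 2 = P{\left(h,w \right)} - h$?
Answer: $-1140427101$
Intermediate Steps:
$P{\left(N,y \right)} = 4 + N$
$I{\left(w,h \right)} = 6$ ($I{\left(w,h \right)} = 2 + \left(\left(4 + h\right) - h\right) = 2 + 4 = 6$)
$\left(7442 + 41027\right) \left(I{\left(45,88 \right)} - 23535\right) = \left(7442 + 41027\right) \left(6 - 23535\right) = 48469 \left(-23529\right) = -1140427101$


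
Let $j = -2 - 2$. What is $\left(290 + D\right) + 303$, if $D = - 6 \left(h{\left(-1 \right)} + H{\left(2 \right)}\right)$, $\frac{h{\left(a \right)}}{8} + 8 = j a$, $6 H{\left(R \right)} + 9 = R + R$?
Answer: $790$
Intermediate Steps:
$j = -4$ ($j = -2 - 2 = -4$)
$H{\left(R \right)} = - \frac{3}{2} + \frac{R}{3}$ ($H{\left(R \right)} = - \frac{3}{2} + \frac{R + R}{6} = - \frac{3}{2} + \frac{2 R}{6} = - \frac{3}{2} + \frac{R}{3}$)
$h{\left(a \right)} = -64 - 32 a$ ($h{\left(a \right)} = -64 + 8 \left(- 4 a\right) = -64 - 32 a$)
$D = 197$ ($D = - 6 \left(\left(-64 - -32\right) + \left(- \frac{3}{2} + \frac{1}{3} \cdot 2\right)\right) = - 6 \left(\left(-64 + 32\right) + \left(- \frac{3}{2} + \frac{2}{3}\right)\right) = - 6 \left(-32 - \frac{5}{6}\right) = \left(-6\right) \left(- \frac{197}{6}\right) = 197$)
$\left(290 + D\right) + 303 = \left(290 + 197\right) + 303 = 487 + 303 = 790$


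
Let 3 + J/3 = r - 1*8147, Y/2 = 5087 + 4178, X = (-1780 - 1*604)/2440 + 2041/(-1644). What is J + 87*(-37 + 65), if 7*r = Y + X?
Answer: -16465739537/1169980 ≈ -14074.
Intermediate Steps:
X = -1112417/501420 (X = (-1780 - 604)*(1/2440) + 2041*(-1/1644) = -2384*1/2440 - 2041/1644 = -298/305 - 2041/1644 = -1112417/501420 ≈ -2.2185)
Y = 18530 (Y = 2*(5087 + 4178) = 2*9265 = 18530)
r = 9290200183/3509940 (r = (18530 - 1112417/501420)/7 = (⅐)*(9290200183/501420) = 9290200183/3509940 ≈ 2646.8)
J = -19315810817/1169980 (J = -9 + 3*(9290200183/3509940 - 1*8147) = -9 + 3*(9290200183/3509940 - 8147) = -9 + 3*(-19305280997/3509940) = -9 - 19305280997/1169980 = -19315810817/1169980 ≈ -16510.)
J + 87*(-37 + 65) = -19315810817/1169980 + 87*(-37 + 65) = -19315810817/1169980 + 87*28 = -19315810817/1169980 + 2436 = -16465739537/1169980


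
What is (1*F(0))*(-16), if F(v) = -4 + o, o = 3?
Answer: 16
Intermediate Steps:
F(v) = -1 (F(v) = -4 + 3 = -1)
(1*F(0))*(-16) = (1*(-1))*(-16) = -1*(-16) = 16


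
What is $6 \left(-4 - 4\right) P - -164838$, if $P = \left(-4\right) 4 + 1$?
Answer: $165558$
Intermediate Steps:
$P = -15$ ($P = -16 + 1 = -15$)
$6 \left(-4 - 4\right) P - -164838 = 6 \left(-4 - 4\right) \left(-15\right) - -164838 = 6 \left(-4 - 4\right) \left(-15\right) + 164838 = 6 \left(-8\right) \left(-15\right) + 164838 = \left(-48\right) \left(-15\right) + 164838 = 720 + 164838 = 165558$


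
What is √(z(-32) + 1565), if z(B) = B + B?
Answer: √1501 ≈ 38.743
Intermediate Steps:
z(B) = 2*B
√(z(-32) + 1565) = √(2*(-32) + 1565) = √(-64 + 1565) = √1501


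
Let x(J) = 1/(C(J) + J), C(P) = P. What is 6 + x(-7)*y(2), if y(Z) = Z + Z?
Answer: 40/7 ≈ 5.7143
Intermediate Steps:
y(Z) = 2*Z
x(J) = 1/(2*J) (x(J) = 1/(J + J) = 1/(2*J))
6 + x(-7)*y(2) = 6 + ((1/2)/(-7))*(2*2) = 6 + ((1/2)*(-1/7))*4 = 6 - 1/14*4 = 6 - 2/7 = 40/7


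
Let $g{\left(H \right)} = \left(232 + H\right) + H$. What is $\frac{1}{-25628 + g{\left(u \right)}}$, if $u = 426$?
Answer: $- \frac{1}{24544} \approx -4.0743 \cdot 10^{-5}$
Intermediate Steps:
$g{\left(H \right)} = 232 + 2 H$
$\frac{1}{-25628 + g{\left(u \right)}} = \frac{1}{-25628 + \left(232 + 2 \cdot 426\right)} = \frac{1}{-25628 + \left(232 + 852\right)} = \frac{1}{-25628 + 1084} = \frac{1}{-24544} = - \frac{1}{24544}$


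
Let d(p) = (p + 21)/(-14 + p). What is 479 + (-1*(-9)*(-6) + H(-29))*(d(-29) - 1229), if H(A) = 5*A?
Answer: 10535558/43 ≈ 2.4501e+5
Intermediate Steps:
d(p) = (21 + p)/(-14 + p)
479 + (-1*(-9)*(-6) + H(-29))*(d(-29) - 1229) = 479 + (-1*(-9)*(-6) + 5*(-29))*((21 - 29)/(-14 - 29) - 1229) = 479 + (9*(-6) - 145)*(-8/(-43) - 1229) = 479 + (-54 - 145)*(-1/43*(-8) - 1229) = 479 - 199*(8/43 - 1229) = 479 - 199*(-52839/43) = 479 + 10514961/43 = 10535558/43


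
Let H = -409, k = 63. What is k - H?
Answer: 472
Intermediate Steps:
k - H = 63 - 1*(-409) = 63 + 409 = 472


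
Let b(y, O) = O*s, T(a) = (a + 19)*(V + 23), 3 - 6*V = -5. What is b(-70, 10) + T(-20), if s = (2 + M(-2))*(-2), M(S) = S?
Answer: -73/3 ≈ -24.333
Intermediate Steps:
V = 4/3 (V = ½ - ⅙*(-5) = ½ + ⅚ = 4/3 ≈ 1.3333)
T(a) = 1387/3 + 73*a/3 (T(a) = (a + 19)*(4/3 + 23) = (19 + a)*(73/3) = 1387/3 + 73*a/3)
s = 0 (s = (2 - 2)*(-2) = 0*(-2) = 0)
b(y, O) = 0 (b(y, O) = O*0 = 0)
b(-70, 10) + T(-20) = 0 + (1387/3 + (73/3)*(-20)) = 0 + (1387/3 - 1460/3) = 0 - 73/3 = -73/3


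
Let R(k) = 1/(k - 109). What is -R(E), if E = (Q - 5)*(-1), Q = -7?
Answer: 1/97 ≈ 0.010309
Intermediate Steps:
E = 12 (E = (-7 - 5)*(-1) = -12*(-1) = 12)
R(k) = 1/(-109 + k)
-R(E) = -1/(-109 + 12) = -1/(-97) = -1*(-1/97) = 1/97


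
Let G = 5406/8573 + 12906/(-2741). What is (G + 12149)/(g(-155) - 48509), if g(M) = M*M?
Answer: -285388581065/575339551012 ≈ -0.49604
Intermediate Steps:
g(M) = M²
G = -95825292/23498593 (G = 5406*(1/8573) + 12906*(-1/2741) = 5406/8573 - 12906/2741 = -95825292/23498593 ≈ -4.0779)
(G + 12149)/(g(-155) - 48509) = (-95825292/23498593 + 12149)/((-155)² - 48509) = 285388581065/(23498593*(24025 - 48509)) = (285388581065/23498593)/(-24484) = (285388581065/23498593)*(-1/24484) = -285388581065/575339551012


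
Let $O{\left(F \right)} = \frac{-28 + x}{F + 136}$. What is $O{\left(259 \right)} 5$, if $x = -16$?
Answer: $- \frac{44}{79} \approx -0.55696$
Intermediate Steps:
$O{\left(F \right)} = - \frac{44}{136 + F}$ ($O{\left(F \right)} = \frac{-28 - 16}{F + 136} = - \frac{44}{136 + F}$)
$O{\left(259 \right)} 5 = - \frac{44}{136 + 259} \cdot 5 = - \frac{44}{395} \cdot 5 = \left(-44\right) \frac{1}{395} \cdot 5 = \left(- \frac{44}{395}\right) 5 = - \frac{44}{79}$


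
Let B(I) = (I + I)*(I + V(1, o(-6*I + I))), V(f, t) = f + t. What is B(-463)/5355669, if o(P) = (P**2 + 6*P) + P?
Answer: -1659073456/1785223 ≈ -929.34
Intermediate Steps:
o(P) = P**2 + 7*P
B(I) = 2*I*(1 + I - 5*I*(7 - 5*I)) (B(I) = (I + I)*(I + (1 + (-6*I + I)*(7 + (-6*I + I)))) = (2*I)*(I + (1 + (-5*I)*(7 - 5*I))) = (2*I)*(I + (1 - 5*I*(7 - 5*I))) = (2*I)*(1 + I - 5*I*(7 - 5*I)) = 2*I*(1 + I - 5*I*(7 - 5*I)))
B(-463)/5355669 = (2*(-463)*(1 - 34*(-463) + 25*(-463)**2))/5355669 = (2*(-463)*(1 + 15742 + 25*214369))*(1/5355669) = (2*(-463)*(1 + 15742 + 5359225))*(1/5355669) = (2*(-463)*5374968)*(1/5355669) = -4977220368*1/5355669 = -1659073456/1785223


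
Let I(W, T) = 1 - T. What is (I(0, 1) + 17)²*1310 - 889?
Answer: 377701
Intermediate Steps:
(I(0, 1) + 17)²*1310 - 889 = ((1 - 1*1) + 17)²*1310 - 889 = ((1 - 1) + 17)²*1310 - 889 = (0 + 17)²*1310 - 889 = 17²*1310 - 889 = 289*1310 - 889 = 378590 - 889 = 377701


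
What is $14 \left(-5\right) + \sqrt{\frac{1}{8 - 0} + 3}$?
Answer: $-70 + \frac{5 \sqrt{2}}{4} \approx -68.232$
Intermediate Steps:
$14 \left(-5\right) + \sqrt{\frac{1}{8 - 0} + 3} = -70 + \sqrt{\frac{1}{8 + 0} + 3} = -70 + \sqrt{\frac{1}{8} + 3} = -70 + \sqrt{\frac{25}{8}} = -70 + \frac{5 \sqrt{2}}{4}$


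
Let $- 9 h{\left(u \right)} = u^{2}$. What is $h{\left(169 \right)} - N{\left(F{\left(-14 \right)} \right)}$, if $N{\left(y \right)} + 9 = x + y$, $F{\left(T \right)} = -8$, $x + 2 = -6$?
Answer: $- \frac{28336}{9} \approx -3148.4$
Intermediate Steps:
$x = -8$ ($x = -2 - 6 = -8$)
$h{\left(u \right)} = - \frac{u^{2}}{9}$
$N{\left(y \right)} = -17 + y$ ($N{\left(y \right)} = -9 + \left(-8 + y\right) = -17 + y$)
$h{\left(169 \right)} - N{\left(F{\left(-14 \right)} \right)} = - \frac{169^{2}}{9} - \left(-17 - 8\right) = \left(- \frac{1}{9}\right) 28561 - -25 = - \frac{28561}{9} + 25 = - \frac{28336}{9}$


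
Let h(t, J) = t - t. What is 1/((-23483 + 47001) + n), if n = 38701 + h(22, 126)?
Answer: 1/62219 ≈ 1.6072e-5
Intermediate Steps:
h(t, J) = 0
n = 38701 (n = 38701 + 0 = 38701)
1/((-23483 + 47001) + n) = 1/((-23483 + 47001) + 38701) = 1/(23518 + 38701) = 1/62219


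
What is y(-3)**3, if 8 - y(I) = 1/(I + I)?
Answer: 117649/216 ≈ 544.67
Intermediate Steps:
y(I) = 8 - 1/(2*I) (y(I) = 8 - 1/(I + I) = 8 - 1/(2*I))
y(-3)**3 = (8 - 1/2/(-3))**3 = (8 - 1/2*(-1/3))**3 = (8 + 1/6)**3 = (49/6)**3 = 117649/216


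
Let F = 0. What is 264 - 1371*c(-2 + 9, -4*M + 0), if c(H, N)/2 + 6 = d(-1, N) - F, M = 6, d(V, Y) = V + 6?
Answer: 3006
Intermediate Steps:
d(V, Y) = 6 + V
c(H, N) = -2 (c(H, N) = -12 + 2*((6 - 1) - 1*0) = -12 + 2*(5 + 0) = -12 + 2*5 = -12 + 10 = -2)
264 - 1371*c(-2 + 9, -4*M + 0) = 264 - 1371*(-2) = 264 + 2742 = 3006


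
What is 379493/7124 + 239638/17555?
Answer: 8369180727/125061820 ≈ 66.920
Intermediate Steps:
379493/7124 + 239638/17555 = 8369180727/125061820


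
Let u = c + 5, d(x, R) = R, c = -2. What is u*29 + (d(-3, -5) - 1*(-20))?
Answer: 102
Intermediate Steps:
u = 3 (u = -2 + 5 = 3)
u*29 + (d(-3, -5) - 1*(-20)) = 3*29 + (-5 - 1*(-20)) = 87 + (-5 + 20) = 87 + 15 = 102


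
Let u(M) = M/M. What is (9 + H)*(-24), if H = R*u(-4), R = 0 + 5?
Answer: -336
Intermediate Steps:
R = 5
u(M) = 1
H = 5 (H = 5*1 = 5)
(9 + H)*(-24) = (9 + 5)*(-24) = 14*(-24) = -336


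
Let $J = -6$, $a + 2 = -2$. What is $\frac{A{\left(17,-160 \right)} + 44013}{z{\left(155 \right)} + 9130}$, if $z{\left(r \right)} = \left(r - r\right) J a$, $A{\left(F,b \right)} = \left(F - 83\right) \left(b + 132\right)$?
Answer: $\frac{45861}{9130} \approx 5.0231$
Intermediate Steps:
$a = -4$ ($a = -2 - 2 = -4$)
$A{\left(F,b \right)} = \left(-83 + F\right) \left(132 + b\right)$
$z{\left(r \right)} = 0$ ($z{\left(r \right)} = \left(r - r\right) \left(-6\right) \left(-4\right) = 0 \left(-6\right) \left(-4\right) = 0 \left(-4\right) = 0$)
$\frac{A{\left(17,-160 \right)} + 44013}{z{\left(155 \right)} + 9130} = \frac{\left(-10956 - -13280 + 132 \cdot 17 + 17 \left(-160\right)\right) + 44013}{0 + 9130} = \frac{\left(-10956 + 13280 + 2244 - 2720\right) + 44013}{9130} = \left(1848 + 44013\right) \frac{1}{9130} = 45861 \cdot \frac{1}{9130} = \frac{45861}{9130}$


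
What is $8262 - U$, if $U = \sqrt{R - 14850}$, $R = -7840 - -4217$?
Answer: $8262 - 7 i \sqrt{377} \approx 8262.0 - 135.92 i$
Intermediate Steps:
$R = -3623$ ($R = -7840 + 4217 = -3623$)
$U = 7 i \sqrt{377}$ ($U = \sqrt{-3623 - 14850} = \sqrt{-18473} = 7 i \sqrt{377} \approx 135.92 i$)
$8262 - U = 8262 - 7 i \sqrt{377}$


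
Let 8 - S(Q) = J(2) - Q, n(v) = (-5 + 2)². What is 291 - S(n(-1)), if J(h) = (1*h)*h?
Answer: 278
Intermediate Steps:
n(v) = 9 (n(v) = (-3)² = 9)
J(h) = h² (J(h) = h*h = h²)
S(Q) = 4 + Q (S(Q) = 8 - (2² - Q) = 8 - (4 - Q) = 8 + (-4 + Q) = 4 + Q)
291 - S(n(-1)) = 291 - (4 + 9) = 291 - 1*13 = 291 - 13 = 278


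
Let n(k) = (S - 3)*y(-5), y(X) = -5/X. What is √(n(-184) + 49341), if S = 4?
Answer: √49342 ≈ 222.13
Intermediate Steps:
n(k) = 1 (n(k) = (4 - 3)*(-5/(-5)) = 1*(-5*(-⅕)) = 1*1 = 1)
√(n(-184) + 49341) = √(1 + 49341) = √49342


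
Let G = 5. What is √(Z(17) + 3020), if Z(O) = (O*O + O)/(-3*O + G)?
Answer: √1594061/23 ≈ 54.894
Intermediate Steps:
Z(O) = (O + O²)/(5 - 3*O) (Z(O) = (O*O + O)/(-3*O + 5) = (O² + O)/(5 - 3*O) = (O + O²)/(5 - 3*O))
√(Z(17) + 3020) = √(-1*17*(1 + 17)/(-5 + 3*17) + 3020) = √(-1*17*18/(-5 + 51) + 3020) = √(-1*17*18/46 + 3020) = √(-1*17*1/46*18 + 3020) = √(-153/23 + 3020) = √(69307/23) = √1594061/23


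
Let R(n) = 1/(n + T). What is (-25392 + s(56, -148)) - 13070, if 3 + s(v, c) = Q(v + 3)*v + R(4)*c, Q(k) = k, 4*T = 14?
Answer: -527711/15 ≈ -35181.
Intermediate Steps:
T = 7/2 (T = (¼)*14 = 7/2 ≈ 3.5000)
R(n) = 1/(7/2 + n) (R(n) = 1/(n + 7/2) = 1/(7/2 + n))
s(v, c) = -3 + 2*c/15 + v*(3 + v) (s(v, c) = -3 + ((v + 3)*v + (2/(7 + 2*4))*c) = -3 + ((3 + v)*v + (2/(7 + 8))*c) = -3 + (v*(3 + v) + (2/15)*c) = -3 + (v*(3 + v) + (2*(1/15))*c) = -3 + (v*(3 + v) + 2*c/15) = -3 + (2*c/15 + v*(3 + v)) = -3 + 2*c/15 + v*(3 + v))
(-25392 + s(56, -148)) - 13070 = (-25392 + (-3 + (2/15)*(-148) + 56*(3 + 56))) - 13070 = (-25392 + (-3 - 296/15 + 56*59)) - 13070 = (-25392 + (-3 - 296/15 + 3304)) - 13070 = (-25392 + 49219/15) - 13070 = -331661/15 - 13070 = -527711/15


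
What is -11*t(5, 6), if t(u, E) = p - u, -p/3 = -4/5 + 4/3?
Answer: 363/5 ≈ 72.600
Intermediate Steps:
p = -8/5 (p = -3*(-4/5 + 4/3) = -3*(-4*⅕ + 4*(⅓)) = -3*(-⅘ + 4/3) = -3*8/15 = -8/5 ≈ -1.6000)
t(u, E) = -8/5 - u
-11*t(5, 6) = -11*(-8/5 - 1*5) = -11*(-8/5 - 5) = -11*(-33/5) = 363/5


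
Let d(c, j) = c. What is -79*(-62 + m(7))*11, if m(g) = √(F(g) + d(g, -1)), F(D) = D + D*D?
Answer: 53878 - 2607*√7 ≈ 46981.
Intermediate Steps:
F(D) = D + D²
m(g) = √(g + g*(1 + g)) (m(g) = √(g*(1 + g) + g) = √(g + g*(1 + g)))
-79*(-62 + m(7))*11 = -79*(-62 + √(7*(2 + 7)))*11 = -79*(-62 + √(7*9))*11 = -79*(-62 + √63)*11 = -79*(-62 + 3*√7)*11 = (4898 - 237*√7)*11 = 53878 - 2607*√7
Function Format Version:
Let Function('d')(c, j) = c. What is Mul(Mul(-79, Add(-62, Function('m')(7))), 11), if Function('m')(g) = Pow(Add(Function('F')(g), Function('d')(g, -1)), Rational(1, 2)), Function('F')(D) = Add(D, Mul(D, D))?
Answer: Add(53878, Mul(-2607, Pow(7, Rational(1, 2)))) ≈ 46981.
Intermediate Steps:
Function('F')(D) = Add(D, Pow(D, 2))
Function('m')(g) = Pow(Add(g, Mul(g, Add(1, g))), Rational(1, 2)) (Function('m')(g) = Pow(Add(Mul(g, Add(1, g)), g), Rational(1, 2)) = Pow(Add(g, Mul(g, Add(1, g))), Rational(1, 2)))
Mul(Mul(-79, Add(-62, Function('m')(7))), 11) = Mul(Mul(-79, Add(-62, Pow(Mul(7, Add(2, 7)), Rational(1, 2)))), 11) = Mul(Mul(-79, Add(-62, Pow(Mul(7, 9), Rational(1, 2)))), 11) = Mul(Mul(-79, Add(-62, Pow(63, Rational(1, 2)))), 11) = Mul(Mul(-79, Add(-62, Mul(3, Pow(7, Rational(1, 2))))), 11) = Mul(Add(4898, Mul(-237, Pow(7, Rational(1, 2)))), 11) = Add(53878, Mul(-2607, Pow(7, Rational(1, 2))))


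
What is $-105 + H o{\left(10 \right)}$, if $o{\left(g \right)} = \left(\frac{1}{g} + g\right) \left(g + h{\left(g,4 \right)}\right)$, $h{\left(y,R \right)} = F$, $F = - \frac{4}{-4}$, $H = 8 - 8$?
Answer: $-105$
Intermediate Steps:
$H = 0$ ($H = 8 - 8 = 0$)
$F = 1$ ($F = \left(-4\right) \left(- \frac{1}{4}\right) = 1$)
$h{\left(y,R \right)} = 1$
$o{\left(g \right)} = \left(1 + g\right) \left(g + \frac{1}{g}\right)$ ($o{\left(g \right)} = \left(\frac{1}{g} + g\right) \left(g + 1\right) = \left(g + \frac{1}{g}\right) \left(1 + g\right) = \left(1 + g\right) \left(g + \frac{1}{g}\right)$)
$-105 + H o{\left(10 \right)} = -105 + 0 \left(1 + 10 + \frac{1}{10} + 10^{2}\right) = -105 + 0 \left(1 + 10 + \frac{1}{10} + 100\right) = -105 + 0 \cdot \frac{1111}{10} = -105 + 0 = -105$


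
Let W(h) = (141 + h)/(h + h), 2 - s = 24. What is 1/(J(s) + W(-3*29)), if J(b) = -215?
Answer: -29/6244 ≈ -0.0046445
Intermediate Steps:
s = -22 (s = 2 - 1*24 = 2 - 24 = -22)
W(h) = (141 + h)/(2*h) (W(h) = (141 + h)/((2*h)) = (141 + h)*(1/(2*h)) = (141 + h)/(2*h))
1/(J(s) + W(-3*29)) = 1/(-215 + (141 - 3*29)/(2*((-3*29)))) = 1/(-215 + (1/2)*(141 - 87)/(-87)) = 1/(-215 + (1/2)*(-1/87)*54) = 1/(-215 - 9/29) = 1/(-6244/29) = -29/6244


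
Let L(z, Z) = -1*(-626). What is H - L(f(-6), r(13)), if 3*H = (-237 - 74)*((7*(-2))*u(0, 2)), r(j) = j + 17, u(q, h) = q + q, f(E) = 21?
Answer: -626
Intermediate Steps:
u(q, h) = 2*q
r(j) = 17 + j
L(z, Z) = 626
H = 0 (H = ((-237 - 74)*((7*(-2))*(2*0)))/3 = (-(-4354)*0)/3 = (-311*0)/3 = (1/3)*0 = 0)
H - L(f(-6), r(13)) = 0 - 1*626 = 0 - 626 = -626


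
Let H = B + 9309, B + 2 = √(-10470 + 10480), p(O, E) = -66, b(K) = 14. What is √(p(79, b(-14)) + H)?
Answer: √(9241 + √10) ≈ 96.147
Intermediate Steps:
B = -2 + √10 (B = -2 + √(-10470 + 10480) = -2 + √10 ≈ 1.1623)
H = 9307 + √10 (H = (-2 + √10) + 9309 = 9307 + √10 ≈ 9310.2)
√(p(79, b(-14)) + H) = √(-66 + (9307 + √10)) = √(9241 + √10)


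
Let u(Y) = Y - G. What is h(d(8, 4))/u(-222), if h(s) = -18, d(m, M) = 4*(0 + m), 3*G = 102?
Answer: 9/128 ≈ 0.070313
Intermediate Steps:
G = 34 (G = (1/3)*102 = 34)
d(m, M) = 4*m
u(Y) = -34 + Y (u(Y) = Y - 1*34 = Y - 34 = -34 + Y)
h(d(8, 4))/u(-222) = -18/(-34 - 222) = -18/(-256) = -18*(-1/256) = 9/128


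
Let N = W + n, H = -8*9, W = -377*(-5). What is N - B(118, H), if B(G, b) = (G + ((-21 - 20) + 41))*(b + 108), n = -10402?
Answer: -12765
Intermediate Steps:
W = 1885
H = -72
B(G, b) = G*(108 + b) (B(G, b) = (G + (-41 + 41))*(108 + b) = (G + 0)*(108 + b) = G*(108 + b))
N = -8517 (N = 1885 - 10402 = -8517)
N - B(118, H) = -8517 - 118*(108 - 72) = -8517 - 118*36 = -8517 - 1*4248 = -8517 - 4248 = -12765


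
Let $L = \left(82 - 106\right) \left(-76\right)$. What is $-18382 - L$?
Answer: $-20206$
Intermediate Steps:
$L = 1824$ ($L = \left(-24\right) \left(-76\right) = 1824$)
$-18382 - L = -18382 - 1824 = -20206$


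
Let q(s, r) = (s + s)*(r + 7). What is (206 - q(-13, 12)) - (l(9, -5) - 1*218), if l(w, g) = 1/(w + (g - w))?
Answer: 4591/5 ≈ 918.20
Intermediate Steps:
l(w, g) = 1/g
q(s, r) = 2*s*(7 + r) (q(s, r) = (2*s)*(7 + r) = 2*s*(7 + r))
(206 - q(-13, 12)) - (l(9, -5) - 1*218) = (206 - 2*(-13)*(7 + 12)) - (1/(-5) - 1*218) = (206 - 2*(-13)*19) - (-1/5 - 218) = (206 - 1*(-494)) - 1*(-1091/5) = (206 + 494) + 1091/5 = 700 + 1091/5 = 4591/5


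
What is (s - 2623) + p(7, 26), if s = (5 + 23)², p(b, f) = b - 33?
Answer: -1865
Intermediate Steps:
p(b, f) = -33 + b
s = 784 (s = 28² = 784)
(s - 2623) + p(7, 26) = (784 - 2623) + (-33 + 7) = -1839 - 26 = -1865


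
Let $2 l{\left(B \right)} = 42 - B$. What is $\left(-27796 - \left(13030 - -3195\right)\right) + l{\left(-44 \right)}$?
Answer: $-43978$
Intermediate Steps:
$l{\left(B \right)} = 21 - \frac{B}{2}$ ($l{\left(B \right)} = \frac{42 - B}{2} = 21 - \frac{B}{2}$)
$\left(-27796 - \left(13030 - -3195\right)\right) + l{\left(-44 \right)} = \left(-27796 - \left(13030 - -3195\right)\right) + \left(21 - -22\right) = \left(-27796 - 16225\right) + \left(21 + 22\right) = \left(-27796 - 16225\right) + 43 = -44021 + 43 = -43978$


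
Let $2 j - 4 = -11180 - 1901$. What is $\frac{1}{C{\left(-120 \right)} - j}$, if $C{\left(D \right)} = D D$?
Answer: $\frac{2}{41877} \approx 4.7759 \cdot 10^{-5}$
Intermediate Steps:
$j = - \frac{13077}{2}$ ($j = 2 + \frac{-11180 - 1901}{2} = 2 + \frac{1}{2} \left(-13081\right) = 2 - \frac{13081}{2} = - \frac{13077}{2} \approx -6538.5$)
$C{\left(D \right)} = D^{2}$
$\frac{1}{C{\left(-120 \right)} - j} = \frac{1}{\left(-120\right)^{2} - - \frac{13077}{2}} = \frac{1}{14400 + \frac{13077}{2}} = \frac{1}{\frac{41877}{2}} = \frac{2}{41877}$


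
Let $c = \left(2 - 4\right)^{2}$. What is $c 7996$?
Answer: $31984$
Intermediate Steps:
$c = 4$ ($c = \left(-2\right)^{2} = 4$)
$c 7996 = 4 \cdot 7996 = 31984$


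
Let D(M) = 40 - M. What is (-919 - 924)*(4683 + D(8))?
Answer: -8689745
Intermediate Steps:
(-919 - 924)*(4683 + D(8)) = (-919 - 924)*(4683 + (40 - 1*8)) = -1843*(4683 + (40 - 8)) = -1843*(4683 + 32) = -1843*4715 = -8689745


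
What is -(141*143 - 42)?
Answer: -20121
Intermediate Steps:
-(141*143 - 42) = -(20163 - 42) = -1*20121 = -20121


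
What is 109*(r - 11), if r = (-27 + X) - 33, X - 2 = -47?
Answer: -12644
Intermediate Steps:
X = -45 (X = 2 - 47 = -45)
r = -105 (r = (-27 - 45) - 33 = -72 - 33 = -105)
109*(r - 11) = 109*(-105 - 11) = 109*(-116) = -12644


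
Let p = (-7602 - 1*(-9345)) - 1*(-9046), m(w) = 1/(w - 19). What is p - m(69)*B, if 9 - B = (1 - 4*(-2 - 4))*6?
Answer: 539591/50 ≈ 10792.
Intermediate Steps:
m(w) = 1/(-19 + w)
B = -141 (B = 9 - (1 - 4*(-2 - 4))*6 = 9 - (1 - 4*(-6))*6 = 9 - (1 + 24)*6 = 9 - 25*6 = 9 - 1*150 = 9 - 150 = -141)
p = 10789 (p = (-7602 + 9345) + 9046 = 1743 + 9046 = 10789)
p - m(69)*B = 10789 - (-141)/(-19 + 69) = 10789 - (-141)/50 = 10789 - 1*(-141/50) = 10789 + 141/50 = 539591/50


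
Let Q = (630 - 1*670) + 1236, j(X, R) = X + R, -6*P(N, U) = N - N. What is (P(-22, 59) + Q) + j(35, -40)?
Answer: 1191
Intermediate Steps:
P(N, U) = 0 (P(N, U) = -(N - N)/6 = -1/6*0 = 0)
j(X, R) = R + X
Q = 1196 (Q = (630 - 670) + 1236 = -40 + 1236 = 1196)
(P(-22, 59) + Q) + j(35, -40) = (0 + 1196) + (-40 + 35) = 1196 - 5 = 1191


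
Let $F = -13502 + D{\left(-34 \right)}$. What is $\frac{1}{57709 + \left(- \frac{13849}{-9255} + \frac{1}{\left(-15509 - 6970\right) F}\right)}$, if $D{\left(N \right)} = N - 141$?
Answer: $\frac{948468698055}{54736599365967169} \approx 1.7328 \cdot 10^{-5}$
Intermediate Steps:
$D{\left(N \right)} = -141 + N$
$F = -13677$ ($F = -13502 - 175 = -13677$)
$\frac{1}{57709 + \left(- \frac{13849}{-9255} + \frac{1}{\left(-15509 - 6970\right) F}\right)} = \frac{1}{57709 + \left(- \frac{13849}{-9255} + \frac{1}{\left(-15509 - 6970\right) \left(-13677\right)}\right)} = \frac{1}{57709 + \left(\left(-13849\right) \left(- \frac{1}{9255}\right) + \frac{1}{-22479} \left(- \frac{1}{13677}\right)\right)} = \frac{1}{57709 + \left(\frac{13849}{9255} - - \frac{1}{307445283}\right)} = \frac{1}{57709 + \left(\frac{13849}{9255} + \frac{1}{307445283}\right)} = \frac{1}{57709 + \frac{1419269911174}{948468698055}} = \frac{1}{\frac{54736599365967169}{948468698055}} = \frac{948468698055}{54736599365967169}$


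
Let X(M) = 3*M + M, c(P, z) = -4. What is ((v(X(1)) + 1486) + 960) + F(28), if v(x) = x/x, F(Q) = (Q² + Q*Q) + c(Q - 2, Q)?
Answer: 4011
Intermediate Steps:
F(Q) = -4 + 2*Q² (F(Q) = (Q² + Q*Q) - 4 = (Q² + Q²) - 4 = 2*Q² - 4 = -4 + 2*Q²)
X(M) = 4*M
v(x) = 1
((v(X(1)) + 1486) + 960) + F(28) = ((1 + 1486) + 960) + (-4 + 2*28²) = (1487 + 960) + (-4 + 2*784) = 2447 + (-4 + 1568) = 2447 + 1564 = 4011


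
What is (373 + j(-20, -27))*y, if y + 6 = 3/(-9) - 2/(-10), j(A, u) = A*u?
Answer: -83996/15 ≈ -5599.7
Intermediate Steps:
y = -92/15 (y = -6 + (3/(-9) - 2/(-10)) = -6 + (3*(-1/9) - 2*(-1/10)) = -6 + (-1/3 + 1/5) = -6 - 2/15 = -92/15 ≈ -6.1333)
(373 + j(-20, -27))*y = (373 - 20*(-27))*(-92/15) = (373 + 540)*(-92/15) = 913*(-92/15) = -83996/15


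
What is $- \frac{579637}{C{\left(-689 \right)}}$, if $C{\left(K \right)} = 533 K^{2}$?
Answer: $- \frac{579637}{253026293} \approx -0.0022908$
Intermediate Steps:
$- \frac{579637}{C{\left(-689 \right)}} = - \frac{579637}{533 \left(-689\right)^{2}} = - \frac{579637}{533 \cdot 474721} = - \frac{579637}{253026293}$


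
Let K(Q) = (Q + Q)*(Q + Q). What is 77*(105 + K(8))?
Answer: 27797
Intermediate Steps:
K(Q) = 4*Q² (K(Q) = (2*Q)*(2*Q) = 4*Q²)
77*(105 + K(8)) = 77*(105 + 4*8²) = 77*(105 + 4*64) = 77*(105 + 256) = 77*361 = 27797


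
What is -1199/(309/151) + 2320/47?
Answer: -7792423/14523 ≈ -536.56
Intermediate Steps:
-1199/(309/151) + 2320/47 = -1199/(309*(1/151)) + 2320*(1/47) = -1199/309/151 + 2320/47 = -1199*151/309 + 2320/47 = -181049/309 + 2320/47 = -7792423/14523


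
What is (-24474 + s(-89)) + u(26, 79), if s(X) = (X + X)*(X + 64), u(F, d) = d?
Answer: -19945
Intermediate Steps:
s(X) = 2*X*(64 + X) (s(X) = (2*X)*(64 + X) = 2*X*(64 + X))
(-24474 + s(-89)) + u(26, 79) = (-24474 + 2*(-89)*(64 - 89)) + 79 = (-24474 + 2*(-89)*(-25)) + 79 = (-24474 + 4450) + 79 = -20024 + 79 = -19945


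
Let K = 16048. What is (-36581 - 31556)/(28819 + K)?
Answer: -68137/44867 ≈ -1.5186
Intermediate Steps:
(-36581 - 31556)/(28819 + K) = (-36581 - 31556)/(28819 + 16048) = -68137/44867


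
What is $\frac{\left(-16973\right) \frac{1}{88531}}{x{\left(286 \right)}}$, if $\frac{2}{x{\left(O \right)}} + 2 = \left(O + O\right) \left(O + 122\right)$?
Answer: $- \frac{1980528451}{88531} \approx -22371.0$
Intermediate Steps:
$x{\left(O \right)} = \frac{2}{-2 + 2 O \left(122 + O\right)}$ ($x{\left(O \right)} = \frac{2}{-2 + \left(O + O\right) \left(O + 122\right)} = \frac{2}{-2 + 2 O \left(122 + O\right)}$)
$\frac{\left(-16973\right) \frac{1}{88531}}{x{\left(286 \right)}} = \frac{\left(-16973\right) \frac{1}{88531}}{\frac{1}{-1 + 286^{2} + 122 \cdot 286}} = \frac{\left(-16973\right) \frac{1}{88531}}{\frac{1}{-1 + 81796 + 34892}} = - \frac{16973}{88531 \cdot \frac{1}{116687}} = - \frac{16973 \frac{1}{\frac{1}{116687}}}{88531} = \left(- \frac{16973}{88531}\right) 116687 = - \frac{1980528451}{88531}$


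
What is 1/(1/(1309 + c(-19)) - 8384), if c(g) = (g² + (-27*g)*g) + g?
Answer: -8096/67876865 ≈ -0.00011927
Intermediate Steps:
c(g) = g - 26*g² (c(g) = (g² - 27*g²) + g = -26*g² + g = g - 26*g²)
1/(1/(1309 + c(-19)) - 8384) = 1/(1/(1309 - 19*(1 - 26*(-19))) - 8384) = 1/(1/(1309 - 19*(1 + 494)) - 8384) = 1/(1/(1309 - 19*495) - 8384) = 1/(1/(1309 - 9405) - 8384) = 1/(1/(-8096) - 8384) = 1/(-1/8096 - 8384) = 1/(-67876865/8096) = -8096/67876865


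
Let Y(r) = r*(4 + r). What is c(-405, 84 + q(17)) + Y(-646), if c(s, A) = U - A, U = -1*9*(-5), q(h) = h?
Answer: 414676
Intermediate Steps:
U = 45 (U = -9*(-5) = 45)
c(s, A) = 45 - A
c(-405, 84 + q(17)) + Y(-646) = (45 - (84 + 17)) - 646*(4 - 646) = (45 - 1*101) - 646*(-642) = (45 - 101) + 414732 = -56 + 414732 = 414676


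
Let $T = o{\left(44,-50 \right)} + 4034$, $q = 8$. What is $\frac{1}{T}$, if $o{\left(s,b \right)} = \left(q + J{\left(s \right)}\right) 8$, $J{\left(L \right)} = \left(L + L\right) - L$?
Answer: $\frac{1}{4450} \approx 0.00022472$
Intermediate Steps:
$J{\left(L \right)} = L$ ($J{\left(L \right)} = 2 L - L = L$)
$o{\left(s,b \right)} = 64 + 8 s$ ($o{\left(s,b \right)} = \left(8 + s\right) 8 = 64 + 8 s$)
$T = 4450$ ($T = \left(64 + 8 \cdot 44\right) + 4034 = \left(64 + 352\right) + 4034 = 416 + 4034 = 4450$)
$\frac{1}{T} = \frac{1}{4450}$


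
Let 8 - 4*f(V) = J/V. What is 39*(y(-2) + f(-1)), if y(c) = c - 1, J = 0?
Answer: -39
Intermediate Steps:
y(c) = -1 + c
f(V) = 2 (f(V) = 2 - 0/V = 2 - ¼*0 = 2 + 0 = 2)
39*(y(-2) + f(-1)) = 39*((-1 - 2) + 2) = 39*(-3 + 2) = 39*(-1) = -39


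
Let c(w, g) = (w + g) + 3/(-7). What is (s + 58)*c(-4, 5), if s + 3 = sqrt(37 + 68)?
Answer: 220/7 + 4*sqrt(105)/7 ≈ 37.284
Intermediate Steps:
s = -3 + sqrt(105) (s = -3 + sqrt(37 + 68) = -3 + sqrt(105) ≈ 7.2469)
c(w, g) = -3/7 + g + w (c(w, g) = (g + w) + 3*(-1/7) = (g + w) - 3/7 = -3/7 + g + w)
(s + 58)*c(-4, 5) = ((-3 + sqrt(105)) + 58)*(-3/7 + 5 - 4) = (55 + sqrt(105))*(4/7) = 220/7 + 4*sqrt(105)/7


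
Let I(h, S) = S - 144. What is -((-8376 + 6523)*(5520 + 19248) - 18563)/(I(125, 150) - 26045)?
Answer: -45913667/26039 ≈ -1763.3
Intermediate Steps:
I(h, S) = -144 + S
-((-8376 + 6523)*(5520 + 19248) - 18563)/(I(125, 150) - 26045) = -((-8376 + 6523)*(5520 + 19248) - 18563)/((-144 + 150) - 26045) = -(-1853*24768 - 18563)/(6 - 26045) = -(-45895104 - 18563)/(-26039) = -(-45913667)*(-1)/26039 = -1*45913667/26039 = -45913667/26039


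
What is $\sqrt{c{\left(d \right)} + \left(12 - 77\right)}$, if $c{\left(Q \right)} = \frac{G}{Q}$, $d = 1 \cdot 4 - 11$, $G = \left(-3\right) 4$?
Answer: $\frac{i \sqrt{3101}}{7} \approx 7.9552 i$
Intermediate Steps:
$G = -12$
$d = -7$ ($d = 4 - 11 = -7$)
$c{\left(Q \right)} = - \frac{12}{Q}$
$\sqrt{c{\left(d \right)} + \left(12 - 77\right)} = \sqrt{- \frac{12}{-7} + \left(12 - 77\right)} = \sqrt{\left(-12\right) \left(- \frac{1}{7}\right) + \left(12 - 77\right)} = \sqrt{\frac{12}{7} - 65} = \sqrt{- \frac{443}{7}} = \frac{i \sqrt{3101}}{7}$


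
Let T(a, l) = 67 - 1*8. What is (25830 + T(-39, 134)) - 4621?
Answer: 21268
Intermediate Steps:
T(a, l) = 59 (T(a, l) = 67 - 8 = 59)
(25830 + T(-39, 134)) - 4621 = (25830 + 59) - 4621 = 25889 - 4621 = 21268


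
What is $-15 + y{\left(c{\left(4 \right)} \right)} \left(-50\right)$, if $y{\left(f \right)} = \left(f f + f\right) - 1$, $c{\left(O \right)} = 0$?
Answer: $35$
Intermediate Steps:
$y{\left(f \right)} = -1 + f + f^{2}$ ($y{\left(f \right)} = \left(f^{2} + f\right) - 1 = \left(f + f^{2}\right) - 1 = -1 + f + f^{2}$)
$-15 + y{\left(c{\left(4 \right)} \right)} \left(-50\right) = -15 + \left(-1 + 0 + 0^{2}\right) \left(-50\right) = -15 + \left(-1 + 0 + 0\right) \left(-50\right) = -15 - -50 = -15 + 50 = 35$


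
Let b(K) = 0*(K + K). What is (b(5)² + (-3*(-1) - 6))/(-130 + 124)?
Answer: ½ ≈ 0.50000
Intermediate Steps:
b(K) = 0 (b(K) = 0*(2*K) = 0)
(b(5)² + (-3*(-1) - 6))/(-130 + 124) = (0² + (-3*(-1) - 6))/(-130 + 124) = (0 + (3 - 6))/(-6) = (0 - 3)*(-⅙) = -3*(-⅙) = ½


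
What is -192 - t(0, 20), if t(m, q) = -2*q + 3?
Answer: -155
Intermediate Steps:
t(m, q) = 3 - 2*q
-192 - t(0, 20) = -192 - (3 - 2*20) = -192 - (3 - 40) = -192 - 1*(-37) = -192 + 37 = -155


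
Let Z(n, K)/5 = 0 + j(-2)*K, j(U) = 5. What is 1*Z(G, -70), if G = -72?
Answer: -1750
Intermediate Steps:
Z(n, K) = 25*K (Z(n, K) = 5*(0 + 5*K) = 5*(5*K) = 25*K)
1*Z(G, -70) = 1*(25*(-70)) = 1*(-1750) = -1750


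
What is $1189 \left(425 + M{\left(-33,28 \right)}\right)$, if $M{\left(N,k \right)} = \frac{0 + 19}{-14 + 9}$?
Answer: $\frac{2504034}{5} \approx 5.0081 \cdot 10^{5}$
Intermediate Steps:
$M{\left(N,k \right)} = - \frac{19}{5}$ ($M{\left(N,k \right)} = \frac{19}{-5} = 19 \left(- \frac{1}{5}\right) = - \frac{19}{5}$)
$1189 \left(425 + M{\left(-33,28 \right)}\right) = 1189 \left(425 - \frac{19}{5}\right) = 1189 \cdot \frac{2106}{5} = \frac{2504034}{5}$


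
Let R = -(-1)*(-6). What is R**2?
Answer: 36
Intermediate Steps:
R = -6 (R = -1*6 = -6)
R**2 = (-6)**2 = 36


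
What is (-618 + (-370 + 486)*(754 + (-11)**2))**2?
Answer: 10177177924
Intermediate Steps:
(-618 + (-370 + 486)*(754 + (-11)**2))**2 = (-618 + 116*(754 + 121))**2 = (-618 + 116*875)**2 = (-618 + 101500)**2 = 100882**2 = 10177177924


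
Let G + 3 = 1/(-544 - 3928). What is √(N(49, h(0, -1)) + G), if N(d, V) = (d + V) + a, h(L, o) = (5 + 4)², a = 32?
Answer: √794950546/2236 ≈ 12.610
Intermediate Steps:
h(L, o) = 81 (h(L, o) = 9² = 81)
N(d, V) = 32 + V + d (N(d, V) = (d + V) + 32 = (V + d) + 32 = 32 + V + d)
G = -13417/4472 (G = -3 + 1/(-544 - 3928) = -3 + 1/(-4472) = -3 - 1/4472 = -13417/4472 ≈ -3.0002)
√(N(49, h(0, -1)) + G) = √((32 + 81 + 49) - 13417/4472) = √(162 - 13417/4472) = √(711047/4472) = √794950546/2236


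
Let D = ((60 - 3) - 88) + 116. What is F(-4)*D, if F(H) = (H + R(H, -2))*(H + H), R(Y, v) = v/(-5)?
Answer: 2448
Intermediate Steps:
R(Y, v) = -v/5 (R(Y, v) = v*(-⅕) = -v/5)
F(H) = 2*H*(⅖ + H) (F(H) = (H - ⅕*(-2))*(H + H) = (H + ⅖)*(2*H) = (⅖ + H)*(2*H) = 2*H*(⅖ + H))
D = 85 (D = (57 - 88) + 116 = -31 + 116 = 85)
F(-4)*D = ((⅖)*(-4)*(2 + 5*(-4)))*85 = ((⅖)*(-4)*(2 - 20))*85 = ((⅖)*(-4)*(-18))*85 = (144/5)*85 = 2448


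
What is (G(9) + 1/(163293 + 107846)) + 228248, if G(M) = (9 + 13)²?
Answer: 62018165749/271139 ≈ 2.2873e+5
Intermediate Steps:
G(M) = 484 (G(M) = 22² = 484)
(G(9) + 1/(163293 + 107846)) + 228248 = (484 + 1/(163293 + 107846)) + 228248 = (484 + 1/271139) + 228248 = 131231277/271139 + 228248 = 62018165749/271139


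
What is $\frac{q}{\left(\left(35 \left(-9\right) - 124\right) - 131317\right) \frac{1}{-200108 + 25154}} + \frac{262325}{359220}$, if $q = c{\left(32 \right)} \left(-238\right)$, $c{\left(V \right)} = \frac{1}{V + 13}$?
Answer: $- \frac{74456944933}{11832347580} \approx -6.2927$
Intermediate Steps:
$c{\left(V \right)} = \frac{1}{13 + V}$
$q = - \frac{238}{45}$ ($q = \frac{1}{13 + 32} \left(-238\right) = \frac{1}{45} \left(-238\right) = - \frac{238}{45} \approx -5.2889$)
$\frac{q}{\left(\left(35 \left(-9\right) - 124\right) - 131317\right) \frac{1}{-200108 + 25154}} + \frac{262325}{359220} = - \frac{238}{45 \frac{\left(35 \left(-9\right) - 124\right) - 131317}{-200108 + 25154}} + \frac{262325}{359220} = - \frac{238}{45 \frac{\left(-315 - 124\right) - 131317}{-174954}} + 262325 \cdot \frac{1}{359220} = - \frac{238}{45 \left(-439 - 131317\right) \left(- \frac{1}{174954}\right)} + \frac{52465}{71844} = - \frac{238}{45 \left(\left(-131756\right) \left(- \frac{1}{174954}\right)\right)} + \frac{52465}{71844} = - \frac{238}{45 \cdot \frac{65878}{87477}} + \frac{52465}{71844} = \left(- \frac{238}{45}\right) \frac{87477}{65878} + \frac{52465}{71844} = - \frac{3469921}{494085} + \frac{52465}{71844} = - \frac{74456944933}{11832347580}$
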